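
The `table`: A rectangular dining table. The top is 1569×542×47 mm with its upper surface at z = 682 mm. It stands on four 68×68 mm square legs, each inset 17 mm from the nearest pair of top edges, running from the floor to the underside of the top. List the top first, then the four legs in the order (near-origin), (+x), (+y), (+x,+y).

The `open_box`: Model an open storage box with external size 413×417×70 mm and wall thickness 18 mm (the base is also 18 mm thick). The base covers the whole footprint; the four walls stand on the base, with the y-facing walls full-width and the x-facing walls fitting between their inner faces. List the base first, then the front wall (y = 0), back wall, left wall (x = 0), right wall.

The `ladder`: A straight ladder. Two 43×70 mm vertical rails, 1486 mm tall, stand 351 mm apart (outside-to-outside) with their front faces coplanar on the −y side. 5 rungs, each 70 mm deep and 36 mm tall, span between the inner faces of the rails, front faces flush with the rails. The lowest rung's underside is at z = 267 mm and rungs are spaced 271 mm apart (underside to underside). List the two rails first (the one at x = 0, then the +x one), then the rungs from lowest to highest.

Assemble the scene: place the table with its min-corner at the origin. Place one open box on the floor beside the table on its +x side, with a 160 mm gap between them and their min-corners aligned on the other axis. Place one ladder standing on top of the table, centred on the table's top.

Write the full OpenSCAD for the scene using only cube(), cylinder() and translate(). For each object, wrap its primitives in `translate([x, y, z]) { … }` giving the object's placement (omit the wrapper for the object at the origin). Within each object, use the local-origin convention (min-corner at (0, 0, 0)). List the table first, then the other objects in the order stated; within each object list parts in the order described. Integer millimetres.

translate([0, 0, 635]) cube([1569, 542, 47]);
translate([17, 17, 0]) cube([68, 68, 635]);
translate([1484, 17, 0]) cube([68, 68, 635]);
translate([17, 457, 0]) cube([68, 68, 635]);
translate([1484, 457, 0]) cube([68, 68, 635]);
translate([1729, 0, 0]) {
  cube([413, 417, 18]);
  translate([0, 0, 18]) cube([413, 18, 52]);
  translate([0, 399, 18]) cube([413, 18, 52]);
  translate([0, 18, 18]) cube([18, 381, 52]);
  translate([395, 18, 18]) cube([18, 381, 52]);
}
translate([609, 236, 682]) {
  cube([43, 70, 1486]);
  translate([308, 0, 0]) cube([43, 70, 1486]);
  translate([43, 0, 267]) cube([265, 70, 36]);
  translate([43, 0, 538]) cube([265, 70, 36]);
  translate([43, 0, 809]) cube([265, 70, 36]);
  translate([43, 0, 1080]) cube([265, 70, 36]);
  translate([43, 0, 1351]) cube([265, 70, 36]);
}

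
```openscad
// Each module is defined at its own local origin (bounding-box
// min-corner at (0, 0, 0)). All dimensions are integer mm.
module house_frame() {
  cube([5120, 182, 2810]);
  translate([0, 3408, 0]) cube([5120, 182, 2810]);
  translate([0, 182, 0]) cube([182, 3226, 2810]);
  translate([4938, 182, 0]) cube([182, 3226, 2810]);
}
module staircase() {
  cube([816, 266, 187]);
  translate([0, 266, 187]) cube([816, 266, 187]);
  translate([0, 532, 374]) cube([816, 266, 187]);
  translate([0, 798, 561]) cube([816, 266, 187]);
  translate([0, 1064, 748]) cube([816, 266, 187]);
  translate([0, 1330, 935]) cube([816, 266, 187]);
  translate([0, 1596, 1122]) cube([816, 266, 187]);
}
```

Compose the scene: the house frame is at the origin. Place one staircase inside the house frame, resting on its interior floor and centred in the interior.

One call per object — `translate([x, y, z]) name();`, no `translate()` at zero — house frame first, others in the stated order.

house_frame();
translate([2152, 864, 0]) staircase();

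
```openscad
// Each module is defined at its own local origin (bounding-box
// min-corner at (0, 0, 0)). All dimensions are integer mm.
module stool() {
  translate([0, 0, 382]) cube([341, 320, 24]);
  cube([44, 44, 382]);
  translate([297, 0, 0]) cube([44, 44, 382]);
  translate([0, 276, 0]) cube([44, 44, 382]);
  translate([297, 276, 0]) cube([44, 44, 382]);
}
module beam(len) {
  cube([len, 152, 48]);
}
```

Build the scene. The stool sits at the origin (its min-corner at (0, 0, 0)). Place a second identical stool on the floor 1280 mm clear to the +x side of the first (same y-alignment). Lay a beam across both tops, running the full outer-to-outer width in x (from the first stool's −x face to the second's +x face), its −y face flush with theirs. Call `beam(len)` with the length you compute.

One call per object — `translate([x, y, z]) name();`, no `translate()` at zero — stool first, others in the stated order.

stool();
translate([1621, 0, 0]) stool();
translate([0, 0, 406]) beam(1962);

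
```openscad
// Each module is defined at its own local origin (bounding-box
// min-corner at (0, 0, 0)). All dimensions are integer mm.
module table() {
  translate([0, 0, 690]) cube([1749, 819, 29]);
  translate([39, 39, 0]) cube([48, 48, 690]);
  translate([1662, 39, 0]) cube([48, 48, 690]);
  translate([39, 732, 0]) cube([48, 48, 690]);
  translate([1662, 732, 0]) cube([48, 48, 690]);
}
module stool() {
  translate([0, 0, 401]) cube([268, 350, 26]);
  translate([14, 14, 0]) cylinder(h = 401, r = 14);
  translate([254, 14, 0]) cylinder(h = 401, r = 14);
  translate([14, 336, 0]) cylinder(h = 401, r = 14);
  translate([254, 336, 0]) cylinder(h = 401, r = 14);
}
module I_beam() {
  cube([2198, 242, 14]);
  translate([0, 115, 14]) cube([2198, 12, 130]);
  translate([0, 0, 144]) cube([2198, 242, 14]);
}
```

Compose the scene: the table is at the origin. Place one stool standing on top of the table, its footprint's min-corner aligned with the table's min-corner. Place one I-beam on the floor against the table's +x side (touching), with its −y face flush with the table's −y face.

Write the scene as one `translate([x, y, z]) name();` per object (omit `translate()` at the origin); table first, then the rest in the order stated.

table();
translate([0, 0, 719]) stool();
translate([1749, 0, 0]) I_beam();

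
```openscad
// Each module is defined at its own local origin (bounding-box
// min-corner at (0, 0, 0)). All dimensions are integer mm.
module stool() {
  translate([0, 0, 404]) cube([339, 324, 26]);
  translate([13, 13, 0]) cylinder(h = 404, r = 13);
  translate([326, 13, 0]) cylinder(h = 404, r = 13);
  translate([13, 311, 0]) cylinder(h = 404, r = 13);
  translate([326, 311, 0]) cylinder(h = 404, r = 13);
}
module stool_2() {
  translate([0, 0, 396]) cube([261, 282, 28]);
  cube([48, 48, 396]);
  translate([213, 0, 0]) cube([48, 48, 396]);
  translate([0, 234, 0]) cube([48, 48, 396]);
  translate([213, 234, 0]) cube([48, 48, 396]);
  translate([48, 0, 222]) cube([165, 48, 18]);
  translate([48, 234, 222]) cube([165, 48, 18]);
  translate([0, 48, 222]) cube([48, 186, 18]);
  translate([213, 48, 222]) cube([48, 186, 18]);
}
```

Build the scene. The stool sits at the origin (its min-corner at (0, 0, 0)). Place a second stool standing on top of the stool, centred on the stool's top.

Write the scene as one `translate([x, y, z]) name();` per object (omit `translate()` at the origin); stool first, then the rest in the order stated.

stool();
translate([39, 21, 430]) stool_2();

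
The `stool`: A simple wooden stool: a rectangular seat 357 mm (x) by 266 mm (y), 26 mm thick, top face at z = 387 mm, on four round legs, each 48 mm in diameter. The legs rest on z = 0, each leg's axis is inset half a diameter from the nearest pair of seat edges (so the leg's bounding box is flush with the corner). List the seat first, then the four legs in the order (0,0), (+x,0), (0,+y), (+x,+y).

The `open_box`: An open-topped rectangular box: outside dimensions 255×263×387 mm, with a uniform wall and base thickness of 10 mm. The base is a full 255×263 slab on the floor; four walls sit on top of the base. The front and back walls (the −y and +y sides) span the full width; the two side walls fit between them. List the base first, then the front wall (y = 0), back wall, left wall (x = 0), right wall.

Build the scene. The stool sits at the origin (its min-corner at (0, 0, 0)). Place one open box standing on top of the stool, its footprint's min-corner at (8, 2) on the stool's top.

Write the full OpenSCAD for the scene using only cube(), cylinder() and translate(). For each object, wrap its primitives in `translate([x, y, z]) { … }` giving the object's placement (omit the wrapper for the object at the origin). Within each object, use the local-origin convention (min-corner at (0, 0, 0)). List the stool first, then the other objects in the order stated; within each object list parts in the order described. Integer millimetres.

translate([0, 0, 361]) cube([357, 266, 26]);
translate([24, 24, 0]) cylinder(h = 361, r = 24);
translate([333, 24, 0]) cylinder(h = 361, r = 24);
translate([24, 242, 0]) cylinder(h = 361, r = 24);
translate([333, 242, 0]) cylinder(h = 361, r = 24);
translate([8, 2, 387]) {
  cube([255, 263, 10]);
  translate([0, 0, 10]) cube([255, 10, 377]);
  translate([0, 253, 10]) cube([255, 10, 377]);
  translate([0, 10, 10]) cube([10, 243, 377]);
  translate([245, 10, 10]) cube([10, 243, 377]);
}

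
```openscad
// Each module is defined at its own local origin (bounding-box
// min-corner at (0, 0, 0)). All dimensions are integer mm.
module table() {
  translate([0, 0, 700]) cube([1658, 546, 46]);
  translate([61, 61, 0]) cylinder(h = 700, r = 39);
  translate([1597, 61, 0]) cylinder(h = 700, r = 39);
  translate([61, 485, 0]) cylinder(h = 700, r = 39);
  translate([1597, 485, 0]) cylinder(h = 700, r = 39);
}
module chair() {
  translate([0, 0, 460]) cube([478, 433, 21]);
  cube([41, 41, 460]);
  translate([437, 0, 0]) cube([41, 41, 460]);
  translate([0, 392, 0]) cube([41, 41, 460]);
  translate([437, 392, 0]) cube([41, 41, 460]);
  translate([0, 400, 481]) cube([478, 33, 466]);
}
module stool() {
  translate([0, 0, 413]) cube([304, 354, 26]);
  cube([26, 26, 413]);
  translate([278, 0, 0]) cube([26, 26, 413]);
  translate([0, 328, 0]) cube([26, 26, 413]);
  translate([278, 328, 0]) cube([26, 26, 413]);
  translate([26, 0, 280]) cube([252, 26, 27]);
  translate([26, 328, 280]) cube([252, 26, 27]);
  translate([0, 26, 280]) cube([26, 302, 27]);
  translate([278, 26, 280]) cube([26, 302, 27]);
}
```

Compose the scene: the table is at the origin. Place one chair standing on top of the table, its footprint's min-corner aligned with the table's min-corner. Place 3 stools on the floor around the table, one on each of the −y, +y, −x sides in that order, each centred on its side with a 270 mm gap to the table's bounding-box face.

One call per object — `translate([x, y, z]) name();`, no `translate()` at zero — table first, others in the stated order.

table();
translate([0, 0, 746]) chair();
translate([677, -624, 0]) stool();
translate([677, 816, 0]) stool();
translate([-574, 96, 0]) stool();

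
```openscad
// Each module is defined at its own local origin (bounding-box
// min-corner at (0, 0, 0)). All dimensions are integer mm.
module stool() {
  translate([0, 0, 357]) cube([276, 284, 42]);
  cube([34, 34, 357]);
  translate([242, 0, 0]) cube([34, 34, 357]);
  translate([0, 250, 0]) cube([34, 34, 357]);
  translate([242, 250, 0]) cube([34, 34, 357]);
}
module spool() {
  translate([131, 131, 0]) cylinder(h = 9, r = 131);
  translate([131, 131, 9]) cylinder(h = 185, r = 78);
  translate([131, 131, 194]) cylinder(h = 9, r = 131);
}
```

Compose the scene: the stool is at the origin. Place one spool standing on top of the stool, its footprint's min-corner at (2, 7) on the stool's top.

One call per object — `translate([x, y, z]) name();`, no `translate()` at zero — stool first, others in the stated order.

stool();
translate([2, 7, 399]) spool();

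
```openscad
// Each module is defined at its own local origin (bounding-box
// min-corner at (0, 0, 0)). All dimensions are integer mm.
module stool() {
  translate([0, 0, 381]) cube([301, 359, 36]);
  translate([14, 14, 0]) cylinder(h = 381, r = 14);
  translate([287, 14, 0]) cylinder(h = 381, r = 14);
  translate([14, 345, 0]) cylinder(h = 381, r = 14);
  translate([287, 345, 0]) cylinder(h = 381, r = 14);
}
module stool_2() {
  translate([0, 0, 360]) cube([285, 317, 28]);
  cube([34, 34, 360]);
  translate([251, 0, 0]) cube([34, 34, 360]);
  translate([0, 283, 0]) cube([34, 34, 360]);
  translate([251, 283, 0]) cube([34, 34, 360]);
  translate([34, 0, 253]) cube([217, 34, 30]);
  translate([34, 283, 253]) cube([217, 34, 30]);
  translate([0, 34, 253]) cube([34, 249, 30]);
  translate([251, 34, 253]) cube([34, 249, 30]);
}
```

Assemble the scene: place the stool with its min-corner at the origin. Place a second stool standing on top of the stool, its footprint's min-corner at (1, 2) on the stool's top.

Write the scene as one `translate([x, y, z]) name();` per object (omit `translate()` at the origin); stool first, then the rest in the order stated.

stool();
translate([1, 2, 417]) stool_2();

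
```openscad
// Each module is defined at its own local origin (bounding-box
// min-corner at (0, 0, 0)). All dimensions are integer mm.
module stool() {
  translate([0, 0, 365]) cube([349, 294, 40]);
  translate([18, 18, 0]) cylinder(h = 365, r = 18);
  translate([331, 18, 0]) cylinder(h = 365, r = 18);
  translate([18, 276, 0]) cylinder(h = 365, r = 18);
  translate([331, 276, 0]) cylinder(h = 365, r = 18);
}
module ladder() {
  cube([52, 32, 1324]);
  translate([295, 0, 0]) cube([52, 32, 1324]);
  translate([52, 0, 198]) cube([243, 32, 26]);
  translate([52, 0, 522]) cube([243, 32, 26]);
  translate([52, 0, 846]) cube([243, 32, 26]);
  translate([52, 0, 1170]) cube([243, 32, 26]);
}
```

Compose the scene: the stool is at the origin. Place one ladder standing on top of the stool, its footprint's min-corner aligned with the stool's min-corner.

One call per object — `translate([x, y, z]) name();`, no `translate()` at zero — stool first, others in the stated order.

stool();
translate([0, 0, 405]) ladder();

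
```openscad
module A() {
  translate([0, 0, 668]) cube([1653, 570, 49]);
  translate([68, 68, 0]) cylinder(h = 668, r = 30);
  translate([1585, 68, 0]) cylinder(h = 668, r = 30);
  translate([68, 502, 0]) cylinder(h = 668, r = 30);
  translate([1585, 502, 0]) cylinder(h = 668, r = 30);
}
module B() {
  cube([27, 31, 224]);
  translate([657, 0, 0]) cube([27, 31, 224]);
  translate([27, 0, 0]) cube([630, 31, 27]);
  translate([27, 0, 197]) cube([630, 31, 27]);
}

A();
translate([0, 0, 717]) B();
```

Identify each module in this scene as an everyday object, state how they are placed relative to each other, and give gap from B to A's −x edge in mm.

The picture frame's min-x is at 0; the table's min-x is 0; gap = 0 mm.

A is a table. B is a picture frame. The picture frame is on top of the table. The gap from the picture frame to the table's −x edge is 0 mm.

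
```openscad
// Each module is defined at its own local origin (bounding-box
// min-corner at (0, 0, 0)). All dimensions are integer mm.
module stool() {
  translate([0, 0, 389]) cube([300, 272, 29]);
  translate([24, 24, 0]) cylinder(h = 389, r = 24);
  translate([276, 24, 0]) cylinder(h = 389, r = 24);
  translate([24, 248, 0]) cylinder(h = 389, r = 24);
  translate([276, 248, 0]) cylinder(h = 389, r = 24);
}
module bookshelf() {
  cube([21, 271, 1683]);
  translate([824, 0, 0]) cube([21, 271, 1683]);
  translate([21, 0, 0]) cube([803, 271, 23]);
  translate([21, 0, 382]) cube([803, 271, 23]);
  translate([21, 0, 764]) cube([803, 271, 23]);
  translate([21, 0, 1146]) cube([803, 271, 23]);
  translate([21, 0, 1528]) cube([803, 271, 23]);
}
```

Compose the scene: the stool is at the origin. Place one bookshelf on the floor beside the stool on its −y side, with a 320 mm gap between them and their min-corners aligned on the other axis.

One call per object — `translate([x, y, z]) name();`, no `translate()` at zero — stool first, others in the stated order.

stool();
translate([0, -591, 0]) bookshelf();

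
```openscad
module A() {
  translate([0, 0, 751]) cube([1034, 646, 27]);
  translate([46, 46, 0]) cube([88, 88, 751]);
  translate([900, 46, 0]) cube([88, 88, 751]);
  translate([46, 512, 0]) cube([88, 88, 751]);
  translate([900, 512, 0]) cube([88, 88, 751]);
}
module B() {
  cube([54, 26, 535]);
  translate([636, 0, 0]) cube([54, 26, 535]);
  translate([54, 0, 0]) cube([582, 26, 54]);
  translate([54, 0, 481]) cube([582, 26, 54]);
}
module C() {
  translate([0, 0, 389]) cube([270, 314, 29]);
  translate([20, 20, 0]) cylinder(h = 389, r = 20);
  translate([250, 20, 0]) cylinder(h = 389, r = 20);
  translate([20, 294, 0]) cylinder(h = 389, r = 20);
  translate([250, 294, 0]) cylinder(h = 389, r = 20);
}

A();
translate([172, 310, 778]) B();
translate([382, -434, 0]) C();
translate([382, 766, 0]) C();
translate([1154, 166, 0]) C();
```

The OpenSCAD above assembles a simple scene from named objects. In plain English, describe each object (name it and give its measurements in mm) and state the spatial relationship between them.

A is a rectangular dining table. The top is 1034×646×27 mm with its upper surface at z = 778 mm. It stands on four 88×88 mm square legs, each inset 46 mm from the nearest pair of top edges, running from the floor to the underside of the top.

B is a rectangular picture frame lying in the x–z plane (depth along y). The opening is 582 mm wide (x) by 427 mm tall (z), surrounded by a border 54 mm wide on all four sides. The frame is 26 mm deep and is made of two full-height vertical stiles with two horizontal rails fitted between them.

C is a simple wooden stool: a rectangular seat 270 mm (x) by 314 mm (y), 29 mm thick, top face at z = 418 mm, on four round legs, each 40 mm in diameter. The legs rest on z = 0, each leg's axis is inset half a diameter from the nearest pair of seat edges (so the leg's bounding box is flush with the corner).

The picture frame is on top of the table, centred. Three stools sit around the table at the −y, +y, +x sides.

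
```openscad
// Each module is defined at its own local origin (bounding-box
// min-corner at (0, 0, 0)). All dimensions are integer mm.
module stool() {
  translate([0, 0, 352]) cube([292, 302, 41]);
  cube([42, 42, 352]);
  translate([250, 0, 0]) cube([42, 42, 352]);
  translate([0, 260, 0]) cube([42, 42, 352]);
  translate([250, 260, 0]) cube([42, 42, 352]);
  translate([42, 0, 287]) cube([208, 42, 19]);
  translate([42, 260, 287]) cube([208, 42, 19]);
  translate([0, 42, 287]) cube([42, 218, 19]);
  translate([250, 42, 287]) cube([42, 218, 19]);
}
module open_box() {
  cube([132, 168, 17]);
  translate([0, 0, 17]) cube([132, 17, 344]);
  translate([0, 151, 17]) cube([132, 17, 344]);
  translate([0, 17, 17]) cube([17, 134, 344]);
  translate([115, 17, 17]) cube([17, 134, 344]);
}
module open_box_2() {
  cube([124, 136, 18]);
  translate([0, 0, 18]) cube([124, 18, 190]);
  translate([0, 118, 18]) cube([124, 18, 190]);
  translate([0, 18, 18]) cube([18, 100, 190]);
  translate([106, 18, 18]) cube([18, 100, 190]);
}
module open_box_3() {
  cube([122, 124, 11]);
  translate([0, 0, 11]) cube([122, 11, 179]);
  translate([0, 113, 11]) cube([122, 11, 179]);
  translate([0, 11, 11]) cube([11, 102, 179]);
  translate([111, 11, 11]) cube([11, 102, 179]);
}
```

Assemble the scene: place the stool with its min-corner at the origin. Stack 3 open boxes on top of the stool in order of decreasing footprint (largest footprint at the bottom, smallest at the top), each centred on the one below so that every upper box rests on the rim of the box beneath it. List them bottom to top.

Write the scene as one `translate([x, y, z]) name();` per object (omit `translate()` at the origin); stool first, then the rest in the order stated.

stool();
translate([80, 67, 393]) open_box();
translate([84, 83, 754]) open_box_2();
translate([85, 89, 962]) open_box_3();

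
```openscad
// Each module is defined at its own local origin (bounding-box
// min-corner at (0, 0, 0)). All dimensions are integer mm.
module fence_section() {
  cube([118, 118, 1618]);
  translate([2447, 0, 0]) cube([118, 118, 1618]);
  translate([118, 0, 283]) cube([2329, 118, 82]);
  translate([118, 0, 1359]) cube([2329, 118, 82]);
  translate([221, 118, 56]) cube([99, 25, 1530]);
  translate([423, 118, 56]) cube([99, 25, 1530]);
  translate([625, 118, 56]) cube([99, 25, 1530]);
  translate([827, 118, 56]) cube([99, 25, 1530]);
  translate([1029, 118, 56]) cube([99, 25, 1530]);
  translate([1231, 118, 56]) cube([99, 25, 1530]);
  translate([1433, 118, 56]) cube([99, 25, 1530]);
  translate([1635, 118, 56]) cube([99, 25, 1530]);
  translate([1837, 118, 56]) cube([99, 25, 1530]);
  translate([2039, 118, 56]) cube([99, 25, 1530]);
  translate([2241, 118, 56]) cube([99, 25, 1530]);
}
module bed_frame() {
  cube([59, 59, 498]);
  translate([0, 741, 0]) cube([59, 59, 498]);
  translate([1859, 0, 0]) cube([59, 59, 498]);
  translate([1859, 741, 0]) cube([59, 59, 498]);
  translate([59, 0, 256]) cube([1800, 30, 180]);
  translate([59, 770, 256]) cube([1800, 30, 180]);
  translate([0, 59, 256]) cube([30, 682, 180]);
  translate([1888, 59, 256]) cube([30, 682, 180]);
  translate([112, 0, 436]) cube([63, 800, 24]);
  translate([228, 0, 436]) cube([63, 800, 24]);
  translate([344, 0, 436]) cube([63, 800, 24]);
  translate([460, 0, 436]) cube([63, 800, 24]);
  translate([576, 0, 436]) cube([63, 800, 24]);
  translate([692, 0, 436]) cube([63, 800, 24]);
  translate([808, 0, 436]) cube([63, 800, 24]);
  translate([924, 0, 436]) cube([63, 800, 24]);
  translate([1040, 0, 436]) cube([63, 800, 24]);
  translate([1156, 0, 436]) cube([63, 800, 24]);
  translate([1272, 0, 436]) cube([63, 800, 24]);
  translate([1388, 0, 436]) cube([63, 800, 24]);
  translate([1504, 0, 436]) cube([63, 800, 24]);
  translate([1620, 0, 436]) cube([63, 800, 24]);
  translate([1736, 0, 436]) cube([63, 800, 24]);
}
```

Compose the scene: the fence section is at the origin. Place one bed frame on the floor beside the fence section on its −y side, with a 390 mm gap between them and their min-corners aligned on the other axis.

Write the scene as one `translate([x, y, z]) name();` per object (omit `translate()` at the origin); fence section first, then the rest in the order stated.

fence_section();
translate([0, -1190, 0]) bed_frame();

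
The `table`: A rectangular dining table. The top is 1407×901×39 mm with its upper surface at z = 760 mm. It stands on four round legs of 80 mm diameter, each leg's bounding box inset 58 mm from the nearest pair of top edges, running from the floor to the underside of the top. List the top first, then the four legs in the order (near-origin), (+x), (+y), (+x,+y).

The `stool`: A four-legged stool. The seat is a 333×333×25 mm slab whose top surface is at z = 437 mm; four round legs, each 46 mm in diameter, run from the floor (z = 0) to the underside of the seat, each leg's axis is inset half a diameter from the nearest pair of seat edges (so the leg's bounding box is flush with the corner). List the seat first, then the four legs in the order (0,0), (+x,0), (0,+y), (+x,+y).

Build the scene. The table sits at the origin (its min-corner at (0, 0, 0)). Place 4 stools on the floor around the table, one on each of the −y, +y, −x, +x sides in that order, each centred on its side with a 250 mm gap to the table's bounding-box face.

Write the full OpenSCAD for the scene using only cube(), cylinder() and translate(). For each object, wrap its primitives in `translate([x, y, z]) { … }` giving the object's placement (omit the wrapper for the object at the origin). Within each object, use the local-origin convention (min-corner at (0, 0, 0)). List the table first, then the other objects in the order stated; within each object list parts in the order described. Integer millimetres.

translate([0, 0, 721]) cube([1407, 901, 39]);
translate([98, 98, 0]) cylinder(h = 721, r = 40);
translate([1309, 98, 0]) cylinder(h = 721, r = 40);
translate([98, 803, 0]) cylinder(h = 721, r = 40);
translate([1309, 803, 0]) cylinder(h = 721, r = 40);
translate([537, -583, 0]) {
  translate([0, 0, 412]) cube([333, 333, 25]);
  translate([23, 23, 0]) cylinder(h = 412, r = 23);
  translate([310, 23, 0]) cylinder(h = 412, r = 23);
  translate([23, 310, 0]) cylinder(h = 412, r = 23);
  translate([310, 310, 0]) cylinder(h = 412, r = 23);
}
translate([537, 1151, 0]) {
  translate([0, 0, 412]) cube([333, 333, 25]);
  translate([23, 23, 0]) cylinder(h = 412, r = 23);
  translate([310, 23, 0]) cylinder(h = 412, r = 23);
  translate([23, 310, 0]) cylinder(h = 412, r = 23);
  translate([310, 310, 0]) cylinder(h = 412, r = 23);
}
translate([-583, 284, 0]) {
  translate([0, 0, 412]) cube([333, 333, 25]);
  translate([23, 23, 0]) cylinder(h = 412, r = 23);
  translate([310, 23, 0]) cylinder(h = 412, r = 23);
  translate([23, 310, 0]) cylinder(h = 412, r = 23);
  translate([310, 310, 0]) cylinder(h = 412, r = 23);
}
translate([1657, 284, 0]) {
  translate([0, 0, 412]) cube([333, 333, 25]);
  translate([23, 23, 0]) cylinder(h = 412, r = 23);
  translate([310, 23, 0]) cylinder(h = 412, r = 23);
  translate([23, 310, 0]) cylinder(h = 412, r = 23);
  translate([310, 310, 0]) cylinder(h = 412, r = 23);
}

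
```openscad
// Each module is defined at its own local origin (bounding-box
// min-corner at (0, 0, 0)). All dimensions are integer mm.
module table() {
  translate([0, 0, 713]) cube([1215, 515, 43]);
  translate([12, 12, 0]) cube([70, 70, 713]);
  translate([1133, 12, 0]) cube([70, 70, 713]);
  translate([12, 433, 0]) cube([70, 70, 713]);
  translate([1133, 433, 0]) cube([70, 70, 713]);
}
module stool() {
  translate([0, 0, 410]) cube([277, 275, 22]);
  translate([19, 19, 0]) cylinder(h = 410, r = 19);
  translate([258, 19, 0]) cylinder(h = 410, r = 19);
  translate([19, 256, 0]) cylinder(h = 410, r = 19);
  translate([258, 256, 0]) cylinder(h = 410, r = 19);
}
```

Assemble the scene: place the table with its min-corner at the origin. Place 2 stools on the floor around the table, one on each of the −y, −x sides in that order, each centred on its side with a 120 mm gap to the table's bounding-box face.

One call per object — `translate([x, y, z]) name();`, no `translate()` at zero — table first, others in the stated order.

table();
translate([469, -395, 0]) stool();
translate([-397, 120, 0]) stool();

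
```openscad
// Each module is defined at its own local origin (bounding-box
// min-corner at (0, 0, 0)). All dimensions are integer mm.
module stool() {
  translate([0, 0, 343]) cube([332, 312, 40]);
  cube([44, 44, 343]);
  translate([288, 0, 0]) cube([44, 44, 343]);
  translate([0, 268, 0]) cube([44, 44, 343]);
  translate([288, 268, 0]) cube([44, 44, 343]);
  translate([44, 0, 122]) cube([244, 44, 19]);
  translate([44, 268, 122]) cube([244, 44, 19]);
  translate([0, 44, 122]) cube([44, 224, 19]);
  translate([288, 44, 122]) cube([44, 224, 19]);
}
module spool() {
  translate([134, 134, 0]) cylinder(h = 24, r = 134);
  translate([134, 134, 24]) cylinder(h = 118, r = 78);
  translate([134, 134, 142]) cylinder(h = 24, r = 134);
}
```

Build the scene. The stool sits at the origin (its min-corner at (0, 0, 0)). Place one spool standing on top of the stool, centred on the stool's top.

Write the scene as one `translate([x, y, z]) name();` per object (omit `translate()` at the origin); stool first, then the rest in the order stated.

stool();
translate([32, 22, 383]) spool();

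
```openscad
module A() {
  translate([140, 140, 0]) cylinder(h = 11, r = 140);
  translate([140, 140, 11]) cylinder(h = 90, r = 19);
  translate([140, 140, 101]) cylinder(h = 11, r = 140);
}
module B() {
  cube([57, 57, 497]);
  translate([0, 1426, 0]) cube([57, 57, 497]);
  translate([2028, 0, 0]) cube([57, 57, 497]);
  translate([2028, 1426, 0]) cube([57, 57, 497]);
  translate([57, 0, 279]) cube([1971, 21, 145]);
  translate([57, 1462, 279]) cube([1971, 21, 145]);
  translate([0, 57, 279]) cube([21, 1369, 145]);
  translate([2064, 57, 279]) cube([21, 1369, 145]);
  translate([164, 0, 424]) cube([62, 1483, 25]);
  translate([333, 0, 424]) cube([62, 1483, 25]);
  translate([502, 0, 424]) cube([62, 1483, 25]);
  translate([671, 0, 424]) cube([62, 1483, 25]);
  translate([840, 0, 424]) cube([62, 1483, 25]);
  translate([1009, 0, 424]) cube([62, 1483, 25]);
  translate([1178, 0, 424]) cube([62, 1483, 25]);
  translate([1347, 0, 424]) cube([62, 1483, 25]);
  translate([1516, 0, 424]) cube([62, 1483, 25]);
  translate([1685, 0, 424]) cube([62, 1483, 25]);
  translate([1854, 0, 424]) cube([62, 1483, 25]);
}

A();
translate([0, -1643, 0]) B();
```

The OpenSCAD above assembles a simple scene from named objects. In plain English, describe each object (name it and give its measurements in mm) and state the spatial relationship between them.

A is a spool: two coaxial disc flanges of radius 140 mm and thickness 11 mm, joined by a core cylinder of radius 19 mm and height 90 mm. The lower flange rests on z = 0 and the three cylinders share a vertical axis.

B is a bed frame 2085 mm long (x) by 1483 mm wide (y). Four 57×57 mm corner posts, 497 mm tall, at the corners of the footprint. Four rails of 21 mm thickness and 145 mm height run between adjacent posts with their undersides at z = 279 mm, their outer faces flush with the outside of the frame (the two x-running rails run between the posts' inner faces; the two y-running rails run between the posts' inner faces). 11 slats, each 62 mm wide (x) and 25 mm thick, lie across the top of the two x-running rails, running the full 1483 mm width of the frame in y; the slats are evenly spaced along x between the inner faces of the end posts with equal gaps (rounded down to the nearest mm) at the −x end and between each pair — any rounding remainder accumulates at the +x end.

The bed frame is on the floor beside the spool on its −y side.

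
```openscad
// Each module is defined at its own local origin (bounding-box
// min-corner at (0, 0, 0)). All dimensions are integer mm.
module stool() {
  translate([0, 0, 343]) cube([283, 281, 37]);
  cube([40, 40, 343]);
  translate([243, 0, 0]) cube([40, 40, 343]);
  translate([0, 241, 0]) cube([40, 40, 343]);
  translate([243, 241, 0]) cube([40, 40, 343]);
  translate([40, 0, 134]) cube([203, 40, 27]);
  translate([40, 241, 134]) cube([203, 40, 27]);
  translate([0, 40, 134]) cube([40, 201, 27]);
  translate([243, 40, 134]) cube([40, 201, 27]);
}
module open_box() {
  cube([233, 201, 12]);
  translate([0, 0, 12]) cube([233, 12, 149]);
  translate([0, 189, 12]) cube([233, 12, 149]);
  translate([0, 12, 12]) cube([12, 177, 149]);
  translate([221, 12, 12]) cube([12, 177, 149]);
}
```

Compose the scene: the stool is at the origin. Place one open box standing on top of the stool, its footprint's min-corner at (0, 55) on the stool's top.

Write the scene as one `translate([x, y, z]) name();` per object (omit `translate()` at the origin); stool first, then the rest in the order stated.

stool();
translate([0, 55, 380]) open_box();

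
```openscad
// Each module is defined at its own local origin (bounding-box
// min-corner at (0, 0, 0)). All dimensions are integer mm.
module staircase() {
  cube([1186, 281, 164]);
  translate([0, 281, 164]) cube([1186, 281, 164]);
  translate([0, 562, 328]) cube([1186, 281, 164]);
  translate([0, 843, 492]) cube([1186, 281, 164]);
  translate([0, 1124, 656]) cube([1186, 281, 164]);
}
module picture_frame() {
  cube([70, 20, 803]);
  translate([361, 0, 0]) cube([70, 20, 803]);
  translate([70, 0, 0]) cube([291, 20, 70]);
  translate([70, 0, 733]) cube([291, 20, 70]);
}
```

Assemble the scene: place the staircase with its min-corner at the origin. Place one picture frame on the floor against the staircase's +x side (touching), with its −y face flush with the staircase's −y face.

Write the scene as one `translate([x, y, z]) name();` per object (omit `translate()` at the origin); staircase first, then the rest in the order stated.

staircase();
translate([1186, 0, 0]) picture_frame();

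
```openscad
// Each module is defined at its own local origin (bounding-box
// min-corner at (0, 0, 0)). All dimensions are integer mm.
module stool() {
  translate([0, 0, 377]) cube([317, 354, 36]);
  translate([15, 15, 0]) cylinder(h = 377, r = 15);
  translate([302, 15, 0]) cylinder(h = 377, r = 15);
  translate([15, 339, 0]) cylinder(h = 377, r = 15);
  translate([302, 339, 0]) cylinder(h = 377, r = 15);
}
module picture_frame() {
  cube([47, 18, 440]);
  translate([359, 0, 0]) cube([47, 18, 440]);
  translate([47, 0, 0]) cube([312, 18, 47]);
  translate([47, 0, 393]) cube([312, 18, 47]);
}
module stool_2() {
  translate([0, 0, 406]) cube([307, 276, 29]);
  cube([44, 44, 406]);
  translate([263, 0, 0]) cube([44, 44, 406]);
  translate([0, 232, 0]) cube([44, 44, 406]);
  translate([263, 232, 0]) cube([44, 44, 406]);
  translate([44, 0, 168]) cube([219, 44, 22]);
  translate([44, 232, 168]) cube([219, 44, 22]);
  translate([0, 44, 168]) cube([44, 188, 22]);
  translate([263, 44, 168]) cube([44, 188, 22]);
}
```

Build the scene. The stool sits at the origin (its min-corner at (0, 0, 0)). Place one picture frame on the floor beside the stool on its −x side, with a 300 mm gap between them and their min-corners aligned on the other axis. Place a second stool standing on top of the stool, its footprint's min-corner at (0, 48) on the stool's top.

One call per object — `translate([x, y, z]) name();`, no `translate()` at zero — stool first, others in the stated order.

stool();
translate([-706, 0, 0]) picture_frame();
translate([0, 48, 413]) stool_2();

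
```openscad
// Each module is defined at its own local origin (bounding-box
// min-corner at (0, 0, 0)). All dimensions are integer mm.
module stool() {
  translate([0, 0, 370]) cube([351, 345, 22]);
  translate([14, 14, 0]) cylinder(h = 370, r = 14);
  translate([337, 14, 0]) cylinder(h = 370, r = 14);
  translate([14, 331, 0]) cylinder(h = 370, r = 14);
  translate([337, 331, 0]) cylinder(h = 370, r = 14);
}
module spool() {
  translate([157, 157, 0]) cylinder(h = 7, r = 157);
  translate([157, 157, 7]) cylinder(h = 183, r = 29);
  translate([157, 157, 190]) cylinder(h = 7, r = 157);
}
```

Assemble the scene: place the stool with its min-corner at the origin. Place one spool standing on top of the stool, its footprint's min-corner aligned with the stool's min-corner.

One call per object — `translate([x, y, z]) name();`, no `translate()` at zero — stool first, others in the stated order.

stool();
translate([0, 0, 392]) spool();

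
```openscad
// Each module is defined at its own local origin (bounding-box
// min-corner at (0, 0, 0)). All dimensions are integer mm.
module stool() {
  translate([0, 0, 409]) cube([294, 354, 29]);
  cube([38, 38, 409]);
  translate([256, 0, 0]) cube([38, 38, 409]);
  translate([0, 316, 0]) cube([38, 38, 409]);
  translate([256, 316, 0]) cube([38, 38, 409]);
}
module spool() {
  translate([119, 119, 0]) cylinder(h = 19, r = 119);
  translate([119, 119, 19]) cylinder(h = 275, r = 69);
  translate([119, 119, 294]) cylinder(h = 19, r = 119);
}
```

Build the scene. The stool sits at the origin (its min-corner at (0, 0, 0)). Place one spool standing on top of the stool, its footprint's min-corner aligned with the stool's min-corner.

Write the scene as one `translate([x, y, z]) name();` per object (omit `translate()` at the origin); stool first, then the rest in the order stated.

stool();
translate([0, 0, 438]) spool();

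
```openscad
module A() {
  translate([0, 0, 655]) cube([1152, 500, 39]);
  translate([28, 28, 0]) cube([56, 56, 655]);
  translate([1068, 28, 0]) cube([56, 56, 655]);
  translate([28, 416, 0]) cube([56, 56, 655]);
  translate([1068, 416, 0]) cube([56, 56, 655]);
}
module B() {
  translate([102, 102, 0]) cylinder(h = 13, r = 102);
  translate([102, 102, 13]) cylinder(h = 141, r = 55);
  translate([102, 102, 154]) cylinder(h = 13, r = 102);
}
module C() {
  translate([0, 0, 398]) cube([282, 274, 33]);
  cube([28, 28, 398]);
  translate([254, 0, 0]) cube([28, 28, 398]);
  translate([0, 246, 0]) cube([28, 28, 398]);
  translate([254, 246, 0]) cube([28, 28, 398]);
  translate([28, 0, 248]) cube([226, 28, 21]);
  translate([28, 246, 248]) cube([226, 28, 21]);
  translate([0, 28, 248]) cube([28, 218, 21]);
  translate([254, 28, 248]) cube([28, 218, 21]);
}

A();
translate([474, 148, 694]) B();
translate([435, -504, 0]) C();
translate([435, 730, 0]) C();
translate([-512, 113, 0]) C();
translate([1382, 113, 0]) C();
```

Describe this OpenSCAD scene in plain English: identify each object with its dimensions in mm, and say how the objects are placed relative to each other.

A is a table with a 1152×500 mm rectangular top, 39 mm thick, top surface at z = 694 mm, supported by four 56×56 mm square legs, each inset 28 mm from the nearest pair of top edges, running from the floor.

B is a spool: two coaxial disc flanges of radius 102 mm and thickness 13 mm, joined by a core cylinder of radius 55 mm and height 141 mm. The lower flange rests on z = 0 and the three cylinders share a vertical axis.

C is a four-legged stool. The seat is 282×274 mm, 33 mm thick, top at z = 431 mm. It stands on four square legs, each 28×28 mm in cross-section, from z = 0 to the seat underside, each flush with a corner of the seat. Four stretchers, 28 mm wide and 21 mm tall, connect adjacent legs with their undersides at z = 248 mm, each running between the inner faces of the legs it joins and aligned with the legs' outer faces on the other axis.

The spool is on top of the table, centred. Four stools sit around the table at the −y, +y, −x, +x sides.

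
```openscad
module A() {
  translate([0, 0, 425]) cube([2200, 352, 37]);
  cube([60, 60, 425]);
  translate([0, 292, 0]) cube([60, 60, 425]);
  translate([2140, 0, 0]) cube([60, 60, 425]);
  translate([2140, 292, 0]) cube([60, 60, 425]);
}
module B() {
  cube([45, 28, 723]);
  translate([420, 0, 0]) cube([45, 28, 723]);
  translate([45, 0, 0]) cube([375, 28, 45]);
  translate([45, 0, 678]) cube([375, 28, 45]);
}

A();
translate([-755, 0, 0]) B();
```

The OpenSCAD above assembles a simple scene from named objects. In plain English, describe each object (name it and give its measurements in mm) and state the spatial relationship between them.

A is a long wooden bench with a 2200 mm (x) × 352 mm (y) seat, 37 mm thick, its top surface 462 mm above the floor. Four 60 mm square legs at the seat corners, flush with the edges, run from z = 0 to the seat underside.

B is a rectangular picture frame lying in the x–z plane (depth along y). The opening is 375 mm wide (x) by 633 mm tall (z), surrounded by a border 45 mm wide on all four sides. The frame is 28 mm deep and is made of two full-height vertical stiles with two horizontal rails fitted between them.

The picture frame is on the floor beside the bench on its −x side.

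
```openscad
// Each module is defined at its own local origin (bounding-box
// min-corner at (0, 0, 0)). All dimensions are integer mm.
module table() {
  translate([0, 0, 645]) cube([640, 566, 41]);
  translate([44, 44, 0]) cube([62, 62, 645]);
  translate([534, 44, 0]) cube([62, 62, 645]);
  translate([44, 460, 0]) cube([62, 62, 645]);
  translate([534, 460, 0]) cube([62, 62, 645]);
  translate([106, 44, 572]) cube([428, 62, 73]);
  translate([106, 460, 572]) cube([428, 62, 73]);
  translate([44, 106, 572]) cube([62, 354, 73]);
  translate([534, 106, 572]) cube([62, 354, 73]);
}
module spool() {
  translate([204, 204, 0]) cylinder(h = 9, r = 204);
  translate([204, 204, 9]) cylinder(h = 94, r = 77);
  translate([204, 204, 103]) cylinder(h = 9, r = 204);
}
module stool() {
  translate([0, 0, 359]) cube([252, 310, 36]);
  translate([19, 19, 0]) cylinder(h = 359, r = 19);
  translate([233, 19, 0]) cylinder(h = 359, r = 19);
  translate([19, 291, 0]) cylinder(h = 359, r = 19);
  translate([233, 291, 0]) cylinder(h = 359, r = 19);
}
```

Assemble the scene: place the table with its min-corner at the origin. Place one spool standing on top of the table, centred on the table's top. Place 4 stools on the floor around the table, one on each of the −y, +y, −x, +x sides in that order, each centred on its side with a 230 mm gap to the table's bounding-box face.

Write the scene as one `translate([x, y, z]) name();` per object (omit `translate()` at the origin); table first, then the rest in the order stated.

table();
translate([116, 79, 686]) spool();
translate([194, -540, 0]) stool();
translate([194, 796, 0]) stool();
translate([-482, 128, 0]) stool();
translate([870, 128, 0]) stool();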